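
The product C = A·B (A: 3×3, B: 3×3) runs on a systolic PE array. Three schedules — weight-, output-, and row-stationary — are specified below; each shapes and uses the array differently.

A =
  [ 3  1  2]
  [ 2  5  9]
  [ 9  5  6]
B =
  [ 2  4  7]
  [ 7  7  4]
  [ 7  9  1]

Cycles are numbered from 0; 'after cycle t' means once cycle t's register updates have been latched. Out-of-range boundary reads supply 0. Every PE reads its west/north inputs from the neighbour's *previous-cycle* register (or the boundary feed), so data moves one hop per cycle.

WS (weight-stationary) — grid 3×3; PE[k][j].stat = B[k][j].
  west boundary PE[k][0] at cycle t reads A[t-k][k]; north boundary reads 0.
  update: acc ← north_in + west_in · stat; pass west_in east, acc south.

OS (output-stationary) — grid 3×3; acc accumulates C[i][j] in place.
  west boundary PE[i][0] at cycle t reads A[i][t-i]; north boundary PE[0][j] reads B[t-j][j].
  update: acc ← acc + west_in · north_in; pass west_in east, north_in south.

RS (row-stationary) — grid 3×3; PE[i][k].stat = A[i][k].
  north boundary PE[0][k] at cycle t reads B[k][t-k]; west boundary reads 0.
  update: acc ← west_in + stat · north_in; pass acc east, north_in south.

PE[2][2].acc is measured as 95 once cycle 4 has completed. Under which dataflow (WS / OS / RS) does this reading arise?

dataflow = RS

WS (3×3 grid), PE[2][2]:
  t=0 PE[2][2]: acc=0 h=0 v=0
  t=1 PE[2][2]: acc=0 h=0 v=0
  t=2 PE[2][2]: acc=0 h=0 v=0
  t=3 PE[2][2]: acc=0 h=0 v=0
  t=4 PE[2][2]: acc=27 h=2 v=27
OS (3×3 grid), PE[2][2]:
  t=0 PE[2][2]: acc=0 h=0 v=0
  t=1 PE[2][2]: acc=0 h=0 v=0
  t=2 PE[2][2]: acc=0 h=0 v=0
  t=3 PE[2][2]: acc=0 h=0 v=0
  t=4 PE[2][2]: acc=63 h=9 v=7
RS (3×3 grid), PE[2][2]:
  t=0 PE[2][2]: acc=0 h=0 v=0
  t=1 PE[2][2]: acc=0 h=0 v=0
  t=2 PE[2][2]: acc=0 h=0 v=0
  t=3 PE[2][2]: acc=0 h=0 v=0
  t=4 PE[2][2]: acc=95 h=95 v=7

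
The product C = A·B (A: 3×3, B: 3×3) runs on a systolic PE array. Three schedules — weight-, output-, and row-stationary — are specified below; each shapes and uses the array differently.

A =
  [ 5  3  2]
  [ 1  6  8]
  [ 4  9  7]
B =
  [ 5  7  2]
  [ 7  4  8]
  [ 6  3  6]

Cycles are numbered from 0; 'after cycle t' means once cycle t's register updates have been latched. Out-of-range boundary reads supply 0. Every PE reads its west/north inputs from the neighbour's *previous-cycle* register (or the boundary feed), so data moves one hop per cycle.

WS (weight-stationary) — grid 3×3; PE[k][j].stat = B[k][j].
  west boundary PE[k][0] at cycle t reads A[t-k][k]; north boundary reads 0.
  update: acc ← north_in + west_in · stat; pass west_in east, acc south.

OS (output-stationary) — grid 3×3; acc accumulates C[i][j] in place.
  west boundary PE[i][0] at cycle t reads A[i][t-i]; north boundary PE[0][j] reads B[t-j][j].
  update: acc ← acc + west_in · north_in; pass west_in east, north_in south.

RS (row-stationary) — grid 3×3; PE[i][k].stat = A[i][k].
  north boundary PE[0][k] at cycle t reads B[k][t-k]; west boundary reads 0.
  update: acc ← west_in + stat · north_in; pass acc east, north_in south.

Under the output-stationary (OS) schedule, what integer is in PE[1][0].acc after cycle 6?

PE[1][0].acc = 95

OS (3×3). Following PE[1][0] plus its west/north inputs:
  cycle 0: PE[0][0] → acc 25, east 5, south 5
  cycle 0: PE[1][0] → acc 0, east 0, south 0
  cycle 1: PE[0][0] → acc 46, east 3, south 7
  cycle 1: PE[1][0] → acc 5, east 1, south 5
  cycle 2: PE[0][0] → acc 58, east 2, south 6
  cycle 2: PE[1][0] → acc 47, east 6, south 7
  cycle 3: PE[0][0] → acc 58, east 0, south 0
  cycle 3: PE[1][0] → acc 95, east 8, south 6
  cycle 4: PE[0][0] → acc 58, east 0, south 0
  cycle 4: PE[1][0] → acc 95, east 0, south 0
  cycle 5: PE[0][0] → acc 58, east 0, south 0
  cycle 5: PE[1][0] → acc 95, east 0, south 0
  cycle 6: PE[0][0] → acc 58, east 0, south 0
  cycle 6: PE[1][0] → acc 95, east 0, south 0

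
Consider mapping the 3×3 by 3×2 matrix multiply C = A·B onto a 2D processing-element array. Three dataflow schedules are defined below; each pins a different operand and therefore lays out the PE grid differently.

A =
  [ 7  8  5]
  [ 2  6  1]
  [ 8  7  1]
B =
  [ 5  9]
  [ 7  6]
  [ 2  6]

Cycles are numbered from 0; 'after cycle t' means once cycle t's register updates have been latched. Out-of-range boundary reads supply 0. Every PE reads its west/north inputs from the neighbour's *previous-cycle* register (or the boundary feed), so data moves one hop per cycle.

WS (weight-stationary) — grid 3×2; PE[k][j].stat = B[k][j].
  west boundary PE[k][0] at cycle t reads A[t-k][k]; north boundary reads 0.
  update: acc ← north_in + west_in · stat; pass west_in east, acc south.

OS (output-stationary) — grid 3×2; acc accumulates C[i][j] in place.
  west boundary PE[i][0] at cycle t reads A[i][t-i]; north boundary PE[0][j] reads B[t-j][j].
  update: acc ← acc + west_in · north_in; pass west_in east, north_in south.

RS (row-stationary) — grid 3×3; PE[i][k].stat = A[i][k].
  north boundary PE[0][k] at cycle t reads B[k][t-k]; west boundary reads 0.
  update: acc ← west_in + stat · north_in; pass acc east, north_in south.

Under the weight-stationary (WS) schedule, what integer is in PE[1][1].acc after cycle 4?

WS on a 3×2 grid — tracing PE[1][1] and its feeders:
  step 0 · PE0,1: acc=0; fwd→0 fwd↓0
  step 0 · PE1,0: acc=0; fwd→0 fwd↓0
  step 0 · PE1,1: acc=0; fwd→0 fwd↓0
  step 1 · PE0,1: acc=63; fwd→7 fwd↓63
  step 1 · PE1,0: acc=91; fwd→8 fwd↓91
  step 1 · PE1,1: acc=0; fwd→0 fwd↓0
  step 2 · PE0,1: acc=18; fwd→2 fwd↓18
  step 2 · PE1,0: acc=52; fwd→6 fwd↓52
  step 2 · PE1,1: acc=111; fwd→8 fwd↓111
  step 3 · PE0,1: acc=72; fwd→8 fwd↓72
  step 3 · PE1,0: acc=89; fwd→7 fwd↓89
  step 3 · PE1,1: acc=54; fwd→6 fwd↓54
  step 4 · PE0,1: acc=0; fwd→0 fwd↓0
  step 4 · PE1,0: acc=0; fwd→0 fwd↓0
  step 4 · PE1,1: acc=114; fwd→7 fwd↓114

PE[1][1].acc = 114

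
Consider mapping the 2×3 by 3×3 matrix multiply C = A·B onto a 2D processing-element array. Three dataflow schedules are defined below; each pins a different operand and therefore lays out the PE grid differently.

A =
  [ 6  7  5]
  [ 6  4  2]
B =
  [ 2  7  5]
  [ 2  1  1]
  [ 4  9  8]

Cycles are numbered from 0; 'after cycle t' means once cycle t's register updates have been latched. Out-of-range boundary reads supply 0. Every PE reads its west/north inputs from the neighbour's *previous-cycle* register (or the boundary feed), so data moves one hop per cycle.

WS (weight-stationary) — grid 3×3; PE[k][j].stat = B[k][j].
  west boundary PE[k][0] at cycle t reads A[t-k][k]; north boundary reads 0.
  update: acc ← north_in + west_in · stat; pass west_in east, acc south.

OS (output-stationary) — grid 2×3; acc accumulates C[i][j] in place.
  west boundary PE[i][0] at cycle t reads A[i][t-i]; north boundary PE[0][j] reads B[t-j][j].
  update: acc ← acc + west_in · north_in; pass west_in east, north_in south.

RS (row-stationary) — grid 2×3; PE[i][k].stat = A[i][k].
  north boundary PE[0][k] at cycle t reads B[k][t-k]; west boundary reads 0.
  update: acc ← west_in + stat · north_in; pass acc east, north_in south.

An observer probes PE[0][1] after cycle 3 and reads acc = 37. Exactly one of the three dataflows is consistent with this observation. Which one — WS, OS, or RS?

Under WS (3×3), PE[0][1]:
  cycle 0: PE[0][1] → acc 0, east 0, south 0
  cycle 1: PE[0][1] → acc 42, east 6, south 42
  cycle 2: PE[0][1] → acc 42, east 6, south 42
  cycle 3: PE[0][1] → acc 0, east 0, south 0
Under OS (2×3), PE[0][1]:
  cycle 0: PE[0][1] → acc 0, east 0, south 0
  cycle 1: PE[0][1] → acc 42, east 6, south 7
  cycle 2: PE[0][1] → acc 49, east 7, south 1
  cycle 3: PE[0][1] → acc 94, east 5, south 9
Under RS (2×3), PE[0][1]:
  cycle 0: PE[0][1] → acc 0, east 0, south 0
  cycle 1: PE[0][1] → acc 26, east 26, south 2
  cycle 2: PE[0][1] → acc 49, east 49, south 1
  cycle 3: PE[0][1] → acc 37, east 37, south 1

dataflow = RS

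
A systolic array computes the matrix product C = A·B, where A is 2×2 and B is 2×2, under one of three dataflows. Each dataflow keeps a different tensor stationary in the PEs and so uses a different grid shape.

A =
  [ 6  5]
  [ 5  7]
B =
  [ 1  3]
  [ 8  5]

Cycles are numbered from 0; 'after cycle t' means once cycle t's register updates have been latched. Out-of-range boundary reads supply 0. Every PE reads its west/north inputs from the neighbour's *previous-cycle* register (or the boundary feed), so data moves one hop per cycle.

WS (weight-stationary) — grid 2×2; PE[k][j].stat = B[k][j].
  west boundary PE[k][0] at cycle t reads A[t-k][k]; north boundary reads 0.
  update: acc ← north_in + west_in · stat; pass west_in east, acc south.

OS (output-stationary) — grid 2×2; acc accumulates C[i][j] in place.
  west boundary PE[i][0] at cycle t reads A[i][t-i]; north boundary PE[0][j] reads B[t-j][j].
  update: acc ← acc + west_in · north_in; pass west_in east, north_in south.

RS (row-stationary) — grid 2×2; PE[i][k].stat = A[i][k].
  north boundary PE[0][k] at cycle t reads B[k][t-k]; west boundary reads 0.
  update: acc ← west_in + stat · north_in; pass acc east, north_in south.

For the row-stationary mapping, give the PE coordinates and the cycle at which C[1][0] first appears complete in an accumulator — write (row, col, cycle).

(row, col, cycle) = (1, 1, 2)

RS: C[1][0] accumulates in PE[1][1]:
  0: (1,1).acc=0  regs=<0,0>
  1: (1,1).acc=0  regs=<0,0>
  2: (1,1).acc=61  regs=<61,8>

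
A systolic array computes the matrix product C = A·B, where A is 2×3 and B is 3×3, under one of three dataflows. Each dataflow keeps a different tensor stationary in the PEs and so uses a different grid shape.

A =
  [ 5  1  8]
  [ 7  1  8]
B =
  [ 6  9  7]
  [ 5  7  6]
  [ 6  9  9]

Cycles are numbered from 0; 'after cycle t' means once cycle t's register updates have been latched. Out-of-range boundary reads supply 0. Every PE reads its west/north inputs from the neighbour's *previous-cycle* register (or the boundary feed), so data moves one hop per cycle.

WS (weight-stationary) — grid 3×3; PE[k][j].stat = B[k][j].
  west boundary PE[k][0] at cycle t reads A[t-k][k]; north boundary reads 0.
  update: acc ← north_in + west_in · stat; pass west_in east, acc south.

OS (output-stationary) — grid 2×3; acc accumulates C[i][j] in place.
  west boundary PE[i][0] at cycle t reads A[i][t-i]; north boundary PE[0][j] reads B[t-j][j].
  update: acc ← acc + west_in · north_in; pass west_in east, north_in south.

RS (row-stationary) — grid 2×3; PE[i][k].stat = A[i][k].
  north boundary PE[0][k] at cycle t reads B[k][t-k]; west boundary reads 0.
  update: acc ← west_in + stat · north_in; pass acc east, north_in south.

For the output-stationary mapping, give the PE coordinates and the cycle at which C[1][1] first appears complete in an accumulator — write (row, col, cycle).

(row, col, cycle) = (1, 1, 4)

OS: C[1][1] accumulates in PE[1][1]:
  c0 r1c1: 0 / 0 / 0
  c1 r1c1: 0 / 0 / 0
  c2 r1c1: 63 / 7 / 9
  c3 r1c1: 70 / 1 / 7
  c4 r1c1: 142 / 8 / 9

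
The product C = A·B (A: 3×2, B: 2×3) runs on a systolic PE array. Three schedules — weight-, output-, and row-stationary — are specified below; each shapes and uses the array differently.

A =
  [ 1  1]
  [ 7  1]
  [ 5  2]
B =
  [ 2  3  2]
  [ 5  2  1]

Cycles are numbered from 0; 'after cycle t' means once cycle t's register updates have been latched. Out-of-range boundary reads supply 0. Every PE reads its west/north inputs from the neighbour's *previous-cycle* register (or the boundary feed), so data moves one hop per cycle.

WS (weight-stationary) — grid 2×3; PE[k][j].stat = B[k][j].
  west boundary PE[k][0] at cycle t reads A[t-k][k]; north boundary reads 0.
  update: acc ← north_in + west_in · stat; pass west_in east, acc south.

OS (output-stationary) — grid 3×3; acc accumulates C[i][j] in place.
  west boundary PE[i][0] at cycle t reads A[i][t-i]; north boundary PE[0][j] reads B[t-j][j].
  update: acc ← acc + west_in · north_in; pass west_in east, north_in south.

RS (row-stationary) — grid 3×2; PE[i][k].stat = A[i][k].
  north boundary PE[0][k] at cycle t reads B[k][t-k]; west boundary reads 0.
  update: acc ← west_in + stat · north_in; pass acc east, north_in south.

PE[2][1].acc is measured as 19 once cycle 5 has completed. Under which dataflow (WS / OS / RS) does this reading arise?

WS (2×3): PE[2][1] does not exist.
Under OS (3×3), PE[2][1]:
  0: (2,1).acc=0  regs=<0,0>
  1: (2,1).acc=0  regs=<0,0>
  2: (2,1).acc=0  regs=<0,0>
  3: (2,1).acc=15  regs=<5,3>
  4: (2,1).acc=19  regs=<2,2>
  5: (2,1).acc=19  regs=<0,0>
Under RS (3×2), PE[2][1]:
  0: (2,1).acc=0  regs=<0,0>
  1: (2,1).acc=0  regs=<0,0>
  2: (2,1).acc=0  regs=<0,0>
  3: (2,1).acc=20  regs=<20,5>
  4: (2,1).acc=19  regs=<19,2>
  5: (2,1).acc=12  regs=<12,1>

dataflow = OS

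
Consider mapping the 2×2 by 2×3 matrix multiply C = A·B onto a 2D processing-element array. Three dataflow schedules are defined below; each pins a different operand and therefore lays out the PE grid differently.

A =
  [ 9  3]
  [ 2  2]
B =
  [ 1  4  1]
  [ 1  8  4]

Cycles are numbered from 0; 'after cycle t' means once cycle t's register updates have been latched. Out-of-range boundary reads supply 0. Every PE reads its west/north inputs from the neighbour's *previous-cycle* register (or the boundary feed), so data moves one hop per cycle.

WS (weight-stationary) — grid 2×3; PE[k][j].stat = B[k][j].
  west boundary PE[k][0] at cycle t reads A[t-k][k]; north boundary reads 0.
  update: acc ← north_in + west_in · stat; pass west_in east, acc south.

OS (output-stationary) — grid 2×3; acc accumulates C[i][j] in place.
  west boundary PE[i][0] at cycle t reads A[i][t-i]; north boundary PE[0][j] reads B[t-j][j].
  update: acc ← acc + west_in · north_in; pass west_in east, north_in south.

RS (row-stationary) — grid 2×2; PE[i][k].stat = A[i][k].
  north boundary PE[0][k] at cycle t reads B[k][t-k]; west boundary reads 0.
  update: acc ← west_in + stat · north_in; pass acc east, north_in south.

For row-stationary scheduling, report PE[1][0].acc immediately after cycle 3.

RS 2×2: PE[1][0] cycle-by-cycle (with neighbour feeds):
  t=0 PE[0][0]: acc=9 h=9 v=1
  t=0 PE[1][0]: acc=0 h=0 v=0
  t=1 PE[0][0]: acc=36 h=36 v=4
  t=1 PE[1][0]: acc=2 h=2 v=1
  t=2 PE[0][0]: acc=9 h=9 v=1
  t=2 PE[1][0]: acc=8 h=8 v=4
  t=3 PE[0][0]: acc=0 h=0 v=0
  t=3 PE[1][0]: acc=2 h=2 v=1

PE[1][0].acc = 2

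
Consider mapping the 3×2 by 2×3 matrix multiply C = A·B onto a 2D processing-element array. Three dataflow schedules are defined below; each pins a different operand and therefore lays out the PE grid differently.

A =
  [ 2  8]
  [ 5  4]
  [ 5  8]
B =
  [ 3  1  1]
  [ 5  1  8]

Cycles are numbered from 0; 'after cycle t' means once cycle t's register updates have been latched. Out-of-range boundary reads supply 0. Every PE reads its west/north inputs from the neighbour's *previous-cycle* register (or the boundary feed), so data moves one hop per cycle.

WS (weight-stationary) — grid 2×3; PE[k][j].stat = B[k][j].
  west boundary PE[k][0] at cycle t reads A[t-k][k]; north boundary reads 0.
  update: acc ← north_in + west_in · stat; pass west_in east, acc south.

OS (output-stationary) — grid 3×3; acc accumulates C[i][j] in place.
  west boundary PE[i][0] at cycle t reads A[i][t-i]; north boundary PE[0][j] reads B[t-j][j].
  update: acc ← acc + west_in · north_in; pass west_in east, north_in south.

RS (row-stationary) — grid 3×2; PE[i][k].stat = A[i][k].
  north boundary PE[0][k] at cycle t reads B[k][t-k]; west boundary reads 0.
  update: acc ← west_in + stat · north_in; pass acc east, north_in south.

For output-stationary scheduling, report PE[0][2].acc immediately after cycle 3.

OS on a 3×3 grid — tracing PE[0][2] and its feeders:
  t=0 PE[0][1]: acc=0 h=0 v=0
  t=0 PE[0][2]: acc=0 h=0 v=0
  t=1 PE[0][1]: acc=2 h=2 v=1
  t=1 PE[0][2]: acc=0 h=0 v=0
  t=2 PE[0][1]: acc=10 h=8 v=1
  t=2 PE[0][2]: acc=2 h=2 v=1
  t=3 PE[0][1]: acc=10 h=0 v=0
  t=3 PE[0][2]: acc=66 h=8 v=8

PE[0][2].acc = 66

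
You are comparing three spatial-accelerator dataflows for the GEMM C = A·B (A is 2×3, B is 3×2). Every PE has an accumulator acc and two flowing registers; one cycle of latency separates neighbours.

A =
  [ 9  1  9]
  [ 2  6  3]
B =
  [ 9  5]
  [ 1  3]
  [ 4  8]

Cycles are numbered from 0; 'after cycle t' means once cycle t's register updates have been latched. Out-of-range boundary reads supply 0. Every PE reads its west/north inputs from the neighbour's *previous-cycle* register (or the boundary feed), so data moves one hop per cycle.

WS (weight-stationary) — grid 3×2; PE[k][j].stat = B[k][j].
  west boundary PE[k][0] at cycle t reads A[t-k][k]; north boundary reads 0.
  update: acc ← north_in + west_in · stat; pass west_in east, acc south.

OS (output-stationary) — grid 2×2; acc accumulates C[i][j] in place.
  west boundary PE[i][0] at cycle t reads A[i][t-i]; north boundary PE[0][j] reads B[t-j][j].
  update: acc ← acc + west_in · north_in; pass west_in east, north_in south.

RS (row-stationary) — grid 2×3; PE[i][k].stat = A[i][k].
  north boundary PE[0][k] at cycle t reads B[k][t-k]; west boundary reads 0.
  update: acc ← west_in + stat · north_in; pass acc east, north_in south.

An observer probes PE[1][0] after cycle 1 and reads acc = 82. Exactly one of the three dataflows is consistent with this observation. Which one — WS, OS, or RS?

dataflow = WS

WS (3×2 grid), PE[1][0]:
  after 0 — PE[1][0] acc=0, pass-E 0, pass-S 0
  after 1 — PE[1][0] acc=82, pass-E 1, pass-S 82
OS (2×2 grid), PE[1][0]:
  after 0 — PE[1][0] acc=0, pass-E 0, pass-S 0
  after 1 — PE[1][0] acc=18, pass-E 2, pass-S 9
RS (2×3 grid), PE[1][0]:
  after 0 — PE[1][0] acc=0, pass-E 0, pass-S 0
  after 1 — PE[1][0] acc=18, pass-E 18, pass-S 9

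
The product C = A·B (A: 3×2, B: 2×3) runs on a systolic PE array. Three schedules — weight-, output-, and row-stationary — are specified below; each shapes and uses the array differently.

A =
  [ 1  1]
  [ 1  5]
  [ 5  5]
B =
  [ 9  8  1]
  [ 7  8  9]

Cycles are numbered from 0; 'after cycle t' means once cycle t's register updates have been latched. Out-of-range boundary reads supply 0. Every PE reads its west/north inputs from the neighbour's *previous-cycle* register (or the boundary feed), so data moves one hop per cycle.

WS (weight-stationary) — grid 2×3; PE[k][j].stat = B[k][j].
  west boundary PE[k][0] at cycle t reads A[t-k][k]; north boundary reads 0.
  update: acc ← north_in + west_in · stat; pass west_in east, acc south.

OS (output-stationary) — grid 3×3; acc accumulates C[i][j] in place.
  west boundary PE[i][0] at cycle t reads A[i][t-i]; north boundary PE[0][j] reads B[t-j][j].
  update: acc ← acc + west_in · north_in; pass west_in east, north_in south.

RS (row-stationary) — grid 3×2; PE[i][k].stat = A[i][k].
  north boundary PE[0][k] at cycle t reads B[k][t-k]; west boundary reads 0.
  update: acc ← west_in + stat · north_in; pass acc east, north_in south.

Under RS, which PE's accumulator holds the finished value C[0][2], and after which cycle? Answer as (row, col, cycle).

Under RS, C[0][2] lands at PE[0][1]:
  0: (0,1).acc=0  regs=<0,0>
  1: (0,1).acc=16  regs=<16,7>
  2: (0,1).acc=16  regs=<16,8>
  3: (0,1).acc=10  regs=<10,9>

(row, col, cycle) = (0, 1, 3)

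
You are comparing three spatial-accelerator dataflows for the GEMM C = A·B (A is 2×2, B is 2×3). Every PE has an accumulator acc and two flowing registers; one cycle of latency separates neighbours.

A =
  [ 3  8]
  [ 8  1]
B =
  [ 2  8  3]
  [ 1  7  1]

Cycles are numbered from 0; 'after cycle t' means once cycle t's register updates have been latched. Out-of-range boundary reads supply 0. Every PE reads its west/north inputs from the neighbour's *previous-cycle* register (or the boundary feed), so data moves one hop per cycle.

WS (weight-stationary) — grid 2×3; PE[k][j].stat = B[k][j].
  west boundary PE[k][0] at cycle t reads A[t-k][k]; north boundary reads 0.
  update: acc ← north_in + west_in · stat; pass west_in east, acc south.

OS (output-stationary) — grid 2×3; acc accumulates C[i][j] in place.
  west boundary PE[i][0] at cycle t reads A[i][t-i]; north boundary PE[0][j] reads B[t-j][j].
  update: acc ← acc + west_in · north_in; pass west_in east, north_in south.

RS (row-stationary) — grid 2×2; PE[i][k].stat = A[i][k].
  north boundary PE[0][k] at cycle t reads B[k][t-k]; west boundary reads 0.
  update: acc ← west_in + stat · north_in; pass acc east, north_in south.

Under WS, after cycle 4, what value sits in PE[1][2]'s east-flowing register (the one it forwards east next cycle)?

WS 2×3: PE[1][2] cycle-by-cycle (with neighbour feeds):
  cycle 0: PE[0][2] → acc 0, east 0, south 0
  cycle 0: PE[1][1] → acc 0, east 0, south 0
  cycle 0: PE[1][2] → acc 0, east 0, south 0
  cycle 1: PE[0][2] → acc 0, east 0, south 0
  cycle 1: PE[1][1] → acc 0, east 0, south 0
  cycle 1: PE[1][2] → acc 0, east 0, south 0
  cycle 2: PE[0][2] → acc 9, east 3, south 9
  cycle 2: PE[1][1] → acc 80, east 8, south 80
  cycle 2: PE[1][2] → acc 0, east 0, south 0
  cycle 3: PE[0][2] → acc 24, east 8, south 24
  cycle 3: PE[1][1] → acc 71, east 1, south 71
  cycle 3: PE[1][2] → acc 17, east 8, south 17
  cycle 4: PE[0][2] → acc 0, east 0, south 0
  cycle 4: PE[1][1] → acc 0, east 0, south 0
  cycle 4: PE[1][2] → acc 25, east 1, south 25

register = 1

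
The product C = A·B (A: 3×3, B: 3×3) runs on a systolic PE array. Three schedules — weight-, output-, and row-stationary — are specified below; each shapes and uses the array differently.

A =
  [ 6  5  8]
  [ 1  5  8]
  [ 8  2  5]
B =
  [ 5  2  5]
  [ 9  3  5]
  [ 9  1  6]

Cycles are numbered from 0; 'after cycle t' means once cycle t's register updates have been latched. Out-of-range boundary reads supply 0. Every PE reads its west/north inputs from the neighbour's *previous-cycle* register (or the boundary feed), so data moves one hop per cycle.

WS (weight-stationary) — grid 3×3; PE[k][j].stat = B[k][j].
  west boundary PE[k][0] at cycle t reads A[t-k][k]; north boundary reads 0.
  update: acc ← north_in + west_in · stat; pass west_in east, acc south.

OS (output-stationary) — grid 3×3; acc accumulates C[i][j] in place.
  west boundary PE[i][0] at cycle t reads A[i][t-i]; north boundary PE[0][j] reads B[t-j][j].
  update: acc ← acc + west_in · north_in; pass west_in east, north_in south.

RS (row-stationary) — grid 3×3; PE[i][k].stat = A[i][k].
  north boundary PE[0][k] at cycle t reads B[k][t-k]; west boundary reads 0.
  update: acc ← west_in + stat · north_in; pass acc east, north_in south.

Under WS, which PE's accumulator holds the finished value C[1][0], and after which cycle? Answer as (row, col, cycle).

(row, col, cycle) = (2, 0, 3)

Under WS, C[1][0] lands at PE[2][0]:
  0: (2,0).acc=0  regs=<0,0>
  1: (2,0).acc=0  regs=<0,0>
  2: (2,0).acc=147  regs=<8,147>
  3: (2,0).acc=122  regs=<8,122>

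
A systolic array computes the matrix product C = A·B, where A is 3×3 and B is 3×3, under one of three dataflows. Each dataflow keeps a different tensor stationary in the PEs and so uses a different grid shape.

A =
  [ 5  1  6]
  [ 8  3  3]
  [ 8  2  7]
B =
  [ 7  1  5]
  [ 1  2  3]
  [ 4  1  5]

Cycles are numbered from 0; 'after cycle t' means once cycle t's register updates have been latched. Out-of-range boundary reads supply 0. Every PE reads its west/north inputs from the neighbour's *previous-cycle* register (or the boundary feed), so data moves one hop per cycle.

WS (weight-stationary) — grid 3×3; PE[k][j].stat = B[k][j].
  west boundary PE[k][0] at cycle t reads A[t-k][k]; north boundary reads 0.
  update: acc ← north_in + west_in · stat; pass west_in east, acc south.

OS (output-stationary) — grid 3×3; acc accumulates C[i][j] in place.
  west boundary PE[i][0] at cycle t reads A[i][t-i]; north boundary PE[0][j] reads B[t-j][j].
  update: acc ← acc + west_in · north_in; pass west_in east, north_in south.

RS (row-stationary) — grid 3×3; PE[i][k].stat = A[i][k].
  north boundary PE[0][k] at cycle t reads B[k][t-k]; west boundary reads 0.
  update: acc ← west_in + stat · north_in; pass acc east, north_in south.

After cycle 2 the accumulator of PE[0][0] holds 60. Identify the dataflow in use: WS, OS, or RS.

dataflow = OS

WS (3×3 grid), PE[0][0]:
  [0] (0,0) acc=35 (h:5 v:35)
  [1] (0,0) acc=56 (h:8 v:56)
  [2] (0,0) acc=56 (h:8 v:56)
OS (3×3 grid), PE[0][0]:
  [0] (0,0) acc=35 (h:5 v:7)
  [1] (0,0) acc=36 (h:1 v:1)
  [2] (0,0) acc=60 (h:6 v:4)
RS (3×3 grid), PE[0][0]:
  [0] (0,0) acc=35 (h:35 v:7)
  [1] (0,0) acc=5 (h:5 v:1)
  [2] (0,0) acc=25 (h:25 v:5)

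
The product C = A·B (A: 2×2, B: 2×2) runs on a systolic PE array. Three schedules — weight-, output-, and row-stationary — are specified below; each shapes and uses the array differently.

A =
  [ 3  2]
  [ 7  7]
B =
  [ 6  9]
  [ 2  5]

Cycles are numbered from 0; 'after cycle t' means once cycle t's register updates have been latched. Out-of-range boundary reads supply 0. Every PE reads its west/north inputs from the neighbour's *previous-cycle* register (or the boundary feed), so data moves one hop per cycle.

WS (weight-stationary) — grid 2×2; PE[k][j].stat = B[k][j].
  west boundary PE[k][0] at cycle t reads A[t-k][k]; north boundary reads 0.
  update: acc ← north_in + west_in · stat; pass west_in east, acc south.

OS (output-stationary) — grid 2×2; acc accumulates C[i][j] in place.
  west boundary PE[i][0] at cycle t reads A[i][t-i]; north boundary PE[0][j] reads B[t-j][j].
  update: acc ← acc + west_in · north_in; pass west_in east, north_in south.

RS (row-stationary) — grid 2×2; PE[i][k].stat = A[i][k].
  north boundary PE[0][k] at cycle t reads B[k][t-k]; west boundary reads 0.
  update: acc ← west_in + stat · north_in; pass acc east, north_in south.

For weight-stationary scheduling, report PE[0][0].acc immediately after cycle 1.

WS (2×2). Following PE[0][0] plus its west/north inputs:
  c0 r0c0: 18 / 3 / 18
  c1 r0c0: 42 / 7 / 42

PE[0][0].acc = 42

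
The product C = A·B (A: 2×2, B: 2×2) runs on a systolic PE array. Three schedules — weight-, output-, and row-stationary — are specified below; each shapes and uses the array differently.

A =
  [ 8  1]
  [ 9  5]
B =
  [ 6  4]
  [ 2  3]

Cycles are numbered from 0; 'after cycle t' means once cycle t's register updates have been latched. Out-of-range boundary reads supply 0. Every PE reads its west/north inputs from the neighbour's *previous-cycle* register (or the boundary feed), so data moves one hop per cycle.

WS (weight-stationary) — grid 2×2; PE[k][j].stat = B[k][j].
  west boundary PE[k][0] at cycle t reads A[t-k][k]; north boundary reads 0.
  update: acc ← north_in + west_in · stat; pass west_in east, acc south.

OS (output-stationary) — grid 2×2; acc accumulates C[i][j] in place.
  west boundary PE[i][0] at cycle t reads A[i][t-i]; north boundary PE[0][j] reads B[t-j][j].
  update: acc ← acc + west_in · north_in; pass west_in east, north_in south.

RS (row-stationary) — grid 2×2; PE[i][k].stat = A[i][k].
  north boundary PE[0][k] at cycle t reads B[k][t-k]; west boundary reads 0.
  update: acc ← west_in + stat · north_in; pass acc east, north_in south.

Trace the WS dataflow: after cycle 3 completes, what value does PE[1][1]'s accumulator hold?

WS (2×2). Following PE[1][1] plus its west/north inputs:
  c0 r0c1: 0 / 0 / 0
  c0 r1c0: 0 / 0 / 0
  c0 r1c1: 0 / 0 / 0
  c1 r0c1: 32 / 8 / 32
  c1 r1c0: 50 / 1 / 50
  c1 r1c1: 0 / 0 / 0
  c2 r0c1: 36 / 9 / 36
  c2 r1c0: 64 / 5 / 64
  c2 r1c1: 35 / 1 / 35
  c3 r0c1: 0 / 0 / 0
  c3 r1c0: 0 / 0 / 0
  c3 r1c1: 51 / 5 / 51

PE[1][1].acc = 51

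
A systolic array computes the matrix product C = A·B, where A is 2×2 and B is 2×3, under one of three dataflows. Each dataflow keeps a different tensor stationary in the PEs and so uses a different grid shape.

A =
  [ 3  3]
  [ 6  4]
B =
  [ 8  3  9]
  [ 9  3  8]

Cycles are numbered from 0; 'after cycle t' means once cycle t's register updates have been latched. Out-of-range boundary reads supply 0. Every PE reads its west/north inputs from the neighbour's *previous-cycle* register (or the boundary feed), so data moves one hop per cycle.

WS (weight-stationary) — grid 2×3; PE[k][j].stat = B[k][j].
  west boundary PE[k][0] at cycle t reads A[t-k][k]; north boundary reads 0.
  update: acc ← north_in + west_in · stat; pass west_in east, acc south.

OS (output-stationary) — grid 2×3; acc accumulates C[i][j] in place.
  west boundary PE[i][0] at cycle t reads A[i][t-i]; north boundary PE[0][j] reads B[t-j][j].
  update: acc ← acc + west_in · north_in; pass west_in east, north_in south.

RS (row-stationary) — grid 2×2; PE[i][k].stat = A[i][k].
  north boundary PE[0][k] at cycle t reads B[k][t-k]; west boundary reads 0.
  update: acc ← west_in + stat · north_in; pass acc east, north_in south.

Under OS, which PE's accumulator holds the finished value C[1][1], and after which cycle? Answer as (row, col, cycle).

OS: C[1][1] accumulates in PE[1][1]:
  c0 r1c1: 0 / 0 / 0
  c1 r1c1: 0 / 0 / 0
  c2 r1c1: 18 / 6 / 3
  c3 r1c1: 30 / 4 / 3

(row, col, cycle) = (1, 1, 3)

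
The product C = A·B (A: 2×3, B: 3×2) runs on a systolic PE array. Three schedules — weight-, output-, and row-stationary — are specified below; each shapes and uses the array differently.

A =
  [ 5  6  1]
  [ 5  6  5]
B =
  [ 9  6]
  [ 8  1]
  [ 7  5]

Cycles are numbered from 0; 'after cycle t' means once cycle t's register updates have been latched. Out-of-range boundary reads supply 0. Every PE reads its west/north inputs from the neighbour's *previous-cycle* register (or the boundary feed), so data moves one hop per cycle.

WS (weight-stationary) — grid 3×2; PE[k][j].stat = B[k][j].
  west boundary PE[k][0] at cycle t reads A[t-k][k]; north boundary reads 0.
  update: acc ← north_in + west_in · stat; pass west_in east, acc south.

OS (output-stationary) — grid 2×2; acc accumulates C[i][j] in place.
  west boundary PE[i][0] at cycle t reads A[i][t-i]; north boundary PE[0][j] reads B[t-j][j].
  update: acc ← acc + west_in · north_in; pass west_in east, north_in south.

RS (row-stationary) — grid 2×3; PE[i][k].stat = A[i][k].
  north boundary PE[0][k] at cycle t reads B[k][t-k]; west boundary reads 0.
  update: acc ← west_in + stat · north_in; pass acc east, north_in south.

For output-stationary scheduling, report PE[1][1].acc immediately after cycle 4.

OS 2×2: PE[1][1] cycle-by-cycle (with neighbour feeds):
  c0 r0c1: 0 / 0 / 0
  c0 r1c0: 0 / 0 / 0
  c0 r1c1: 0 / 0 / 0
  c1 r0c1: 30 / 5 / 6
  c1 r1c0: 45 / 5 / 9
  c1 r1c1: 0 / 0 / 0
  c2 r0c1: 36 / 6 / 1
  c2 r1c0: 93 / 6 / 8
  c2 r1c1: 30 / 5 / 6
  c3 r0c1: 41 / 1 / 5
  c3 r1c0: 128 / 5 / 7
  c3 r1c1: 36 / 6 / 1
  c4 r0c1: 41 / 0 / 0
  c4 r1c0: 128 / 0 / 0
  c4 r1c1: 61 / 5 / 5

PE[1][1].acc = 61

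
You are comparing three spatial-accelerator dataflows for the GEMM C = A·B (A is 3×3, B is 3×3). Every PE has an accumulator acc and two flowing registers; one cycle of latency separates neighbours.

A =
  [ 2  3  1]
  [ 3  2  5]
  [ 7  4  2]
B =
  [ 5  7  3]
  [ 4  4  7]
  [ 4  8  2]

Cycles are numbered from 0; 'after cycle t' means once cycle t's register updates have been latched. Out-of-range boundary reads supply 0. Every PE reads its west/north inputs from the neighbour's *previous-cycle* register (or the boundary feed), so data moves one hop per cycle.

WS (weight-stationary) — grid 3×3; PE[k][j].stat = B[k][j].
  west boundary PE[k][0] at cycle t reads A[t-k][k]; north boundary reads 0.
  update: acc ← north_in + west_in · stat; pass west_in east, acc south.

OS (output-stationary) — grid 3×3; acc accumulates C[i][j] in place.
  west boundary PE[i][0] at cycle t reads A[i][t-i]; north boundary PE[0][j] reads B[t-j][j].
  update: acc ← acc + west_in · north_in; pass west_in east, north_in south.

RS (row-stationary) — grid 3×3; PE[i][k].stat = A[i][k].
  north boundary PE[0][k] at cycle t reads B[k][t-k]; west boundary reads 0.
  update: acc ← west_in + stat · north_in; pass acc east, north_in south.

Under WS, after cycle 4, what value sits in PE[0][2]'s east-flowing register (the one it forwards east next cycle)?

Tracing WS — 3×3 array, target PE[0][2]:
  @0  [0,1]  acc 0  |  →0  ↓0
  @0  [0,2]  acc 0  |  →0  ↓0
  @1  [0,1]  acc 14  |  →2  ↓14
  @1  [0,2]  acc 0  |  →0  ↓0
  @2  [0,1]  acc 21  |  →3  ↓21
  @2  [0,2]  acc 6  |  →2  ↓6
  @3  [0,1]  acc 49  |  →7  ↓49
  @3  [0,2]  acc 9  |  →3  ↓9
  @4  [0,1]  acc 0  |  →0  ↓0
  @4  [0,2]  acc 21  |  →7  ↓21

register = 7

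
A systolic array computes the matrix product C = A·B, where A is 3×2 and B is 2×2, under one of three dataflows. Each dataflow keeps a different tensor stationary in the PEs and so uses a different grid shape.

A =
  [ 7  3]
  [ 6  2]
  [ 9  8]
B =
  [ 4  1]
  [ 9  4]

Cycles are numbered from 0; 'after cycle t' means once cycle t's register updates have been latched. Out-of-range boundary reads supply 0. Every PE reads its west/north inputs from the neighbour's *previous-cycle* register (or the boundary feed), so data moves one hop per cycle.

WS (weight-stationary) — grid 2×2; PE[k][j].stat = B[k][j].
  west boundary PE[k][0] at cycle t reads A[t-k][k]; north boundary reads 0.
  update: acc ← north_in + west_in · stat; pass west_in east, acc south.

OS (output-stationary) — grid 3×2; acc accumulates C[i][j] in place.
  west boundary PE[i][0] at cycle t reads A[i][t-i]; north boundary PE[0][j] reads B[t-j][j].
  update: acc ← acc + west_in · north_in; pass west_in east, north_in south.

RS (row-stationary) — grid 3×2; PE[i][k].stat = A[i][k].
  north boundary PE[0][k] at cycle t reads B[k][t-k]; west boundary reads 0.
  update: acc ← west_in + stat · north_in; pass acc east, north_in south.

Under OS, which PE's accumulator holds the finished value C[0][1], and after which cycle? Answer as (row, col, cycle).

OS — PE[0][1] is where C[0][1] collects:
  [0] (0,1) acc=0 (h:0 v:0)
  [1] (0,1) acc=7 (h:7 v:1)
  [2] (0,1) acc=19 (h:3 v:4)

(row, col, cycle) = (0, 1, 2)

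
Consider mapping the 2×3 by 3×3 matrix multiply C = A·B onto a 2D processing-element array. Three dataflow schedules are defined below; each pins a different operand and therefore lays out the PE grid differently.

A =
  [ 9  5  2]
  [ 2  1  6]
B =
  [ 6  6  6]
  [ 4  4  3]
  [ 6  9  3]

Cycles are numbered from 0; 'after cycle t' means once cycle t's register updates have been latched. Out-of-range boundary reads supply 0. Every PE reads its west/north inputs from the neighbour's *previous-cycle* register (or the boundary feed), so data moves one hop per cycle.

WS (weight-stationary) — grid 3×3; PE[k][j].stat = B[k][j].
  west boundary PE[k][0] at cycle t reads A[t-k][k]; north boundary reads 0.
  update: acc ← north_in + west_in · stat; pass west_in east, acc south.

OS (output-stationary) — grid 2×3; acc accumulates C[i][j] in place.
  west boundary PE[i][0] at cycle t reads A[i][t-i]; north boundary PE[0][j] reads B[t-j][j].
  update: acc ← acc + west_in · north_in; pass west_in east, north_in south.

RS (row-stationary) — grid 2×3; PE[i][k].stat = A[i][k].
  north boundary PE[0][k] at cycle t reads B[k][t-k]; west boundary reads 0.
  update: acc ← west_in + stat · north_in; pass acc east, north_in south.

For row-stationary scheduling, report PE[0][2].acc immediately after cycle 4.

RS on a 2×3 grid — tracing PE[0][2] and its feeders:
  c0 r0c1: 0 / 0 / 0
  c0 r0c2: 0 / 0 / 0
  c1 r0c1: 74 / 74 / 4
  c1 r0c2: 0 / 0 / 0
  c2 r0c1: 74 / 74 / 4
  c2 r0c2: 86 / 86 / 6
  c3 r0c1: 69 / 69 / 3
  c3 r0c2: 92 / 92 / 9
  c4 r0c1: 0 / 0 / 0
  c4 r0c2: 75 / 75 / 3

PE[0][2].acc = 75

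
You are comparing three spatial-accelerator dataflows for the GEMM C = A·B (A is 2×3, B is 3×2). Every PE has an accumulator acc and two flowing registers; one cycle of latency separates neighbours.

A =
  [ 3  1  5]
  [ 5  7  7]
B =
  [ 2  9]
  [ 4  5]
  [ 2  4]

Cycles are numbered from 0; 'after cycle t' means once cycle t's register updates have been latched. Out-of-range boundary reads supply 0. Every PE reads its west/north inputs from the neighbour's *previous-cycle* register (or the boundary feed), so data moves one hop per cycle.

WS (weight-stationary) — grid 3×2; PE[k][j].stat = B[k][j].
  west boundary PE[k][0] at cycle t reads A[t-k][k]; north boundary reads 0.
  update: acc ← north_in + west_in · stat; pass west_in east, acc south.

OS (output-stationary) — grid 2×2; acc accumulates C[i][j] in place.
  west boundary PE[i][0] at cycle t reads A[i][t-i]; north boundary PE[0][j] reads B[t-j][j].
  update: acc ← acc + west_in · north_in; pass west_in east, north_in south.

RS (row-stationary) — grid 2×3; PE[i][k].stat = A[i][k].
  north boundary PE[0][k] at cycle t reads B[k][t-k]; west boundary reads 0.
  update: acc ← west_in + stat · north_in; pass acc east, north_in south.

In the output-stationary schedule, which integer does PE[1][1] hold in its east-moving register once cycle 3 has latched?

OS (2×2). Following PE[1][1] plus its west/north inputs:
  t=0 PE[0][1]: acc=0 h=0 v=0
  t=0 PE[1][0]: acc=0 h=0 v=0
  t=0 PE[1][1]: acc=0 h=0 v=0
  t=1 PE[0][1]: acc=27 h=3 v=9
  t=1 PE[1][0]: acc=10 h=5 v=2
  t=1 PE[1][1]: acc=0 h=0 v=0
  t=2 PE[0][1]: acc=32 h=1 v=5
  t=2 PE[1][0]: acc=38 h=7 v=4
  t=2 PE[1][1]: acc=45 h=5 v=9
  t=3 PE[0][1]: acc=52 h=5 v=4
  t=3 PE[1][0]: acc=52 h=7 v=2
  t=3 PE[1][1]: acc=80 h=7 v=5

register = 7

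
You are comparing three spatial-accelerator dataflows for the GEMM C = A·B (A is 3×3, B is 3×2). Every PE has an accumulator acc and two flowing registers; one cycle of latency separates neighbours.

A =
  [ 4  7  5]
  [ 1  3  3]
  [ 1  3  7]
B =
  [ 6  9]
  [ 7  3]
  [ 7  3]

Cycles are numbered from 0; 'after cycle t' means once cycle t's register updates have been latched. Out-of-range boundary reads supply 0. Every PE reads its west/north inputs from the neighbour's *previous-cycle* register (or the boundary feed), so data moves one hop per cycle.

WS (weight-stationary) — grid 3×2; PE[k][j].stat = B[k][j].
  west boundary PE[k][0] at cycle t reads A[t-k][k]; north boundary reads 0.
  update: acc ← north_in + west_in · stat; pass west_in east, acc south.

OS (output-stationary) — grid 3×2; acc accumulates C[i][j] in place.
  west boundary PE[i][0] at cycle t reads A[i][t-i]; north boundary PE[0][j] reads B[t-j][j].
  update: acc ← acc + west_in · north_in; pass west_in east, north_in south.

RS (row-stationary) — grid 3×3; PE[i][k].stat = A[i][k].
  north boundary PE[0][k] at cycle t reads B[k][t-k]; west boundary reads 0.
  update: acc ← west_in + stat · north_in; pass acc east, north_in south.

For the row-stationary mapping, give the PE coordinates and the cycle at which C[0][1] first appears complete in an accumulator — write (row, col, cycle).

RS — PE[0][2] is where C[0][1] collects:
  [0] (0,2) acc=0 (h:0 v:0)
  [1] (0,2) acc=0 (h:0 v:0)
  [2] (0,2) acc=108 (h:108 v:7)
  [3] (0,2) acc=72 (h:72 v:3)

(row, col, cycle) = (0, 2, 3)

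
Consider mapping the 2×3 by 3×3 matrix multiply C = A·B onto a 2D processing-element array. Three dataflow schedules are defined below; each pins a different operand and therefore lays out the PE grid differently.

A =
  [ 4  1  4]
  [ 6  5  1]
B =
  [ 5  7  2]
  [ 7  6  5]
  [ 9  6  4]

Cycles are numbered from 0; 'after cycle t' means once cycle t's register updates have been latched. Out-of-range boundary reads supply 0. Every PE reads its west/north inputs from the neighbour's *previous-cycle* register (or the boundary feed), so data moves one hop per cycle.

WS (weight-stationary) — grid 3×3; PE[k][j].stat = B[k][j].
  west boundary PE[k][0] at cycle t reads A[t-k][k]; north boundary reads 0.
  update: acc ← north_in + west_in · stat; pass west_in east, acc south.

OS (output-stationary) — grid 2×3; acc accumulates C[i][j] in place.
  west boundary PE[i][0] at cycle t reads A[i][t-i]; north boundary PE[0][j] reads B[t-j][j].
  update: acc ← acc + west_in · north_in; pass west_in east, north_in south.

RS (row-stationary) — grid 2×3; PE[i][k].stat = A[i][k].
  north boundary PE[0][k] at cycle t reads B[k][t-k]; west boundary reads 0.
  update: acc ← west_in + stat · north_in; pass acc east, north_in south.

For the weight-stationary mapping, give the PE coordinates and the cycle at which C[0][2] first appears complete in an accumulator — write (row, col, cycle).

WS — PE[2][2] is where C[0][2] collects:
  [0] (2,2) acc=0 (h:0 v:0)
  [1] (2,2) acc=0 (h:0 v:0)
  [2] (2,2) acc=0 (h:0 v:0)
  [3] (2,2) acc=0 (h:0 v:0)
  [4] (2,2) acc=29 (h:4 v:29)

(row, col, cycle) = (2, 2, 4)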